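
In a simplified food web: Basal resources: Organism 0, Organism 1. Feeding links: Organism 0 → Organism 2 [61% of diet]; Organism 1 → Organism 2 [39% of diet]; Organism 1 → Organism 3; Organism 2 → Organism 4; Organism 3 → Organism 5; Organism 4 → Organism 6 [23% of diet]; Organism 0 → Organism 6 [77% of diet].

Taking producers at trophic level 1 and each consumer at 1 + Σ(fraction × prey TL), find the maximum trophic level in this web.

3

Organism 2: 1 + (0.61×1 + 0.39×1) = 2
Organism 3: 1 + 1 = 2
Organism 4: 1 + 2 = 3
Organism 5: 1 + 2 = 3
Organism 6: 1 + (0.23×3 + 0.77×1) = 2.46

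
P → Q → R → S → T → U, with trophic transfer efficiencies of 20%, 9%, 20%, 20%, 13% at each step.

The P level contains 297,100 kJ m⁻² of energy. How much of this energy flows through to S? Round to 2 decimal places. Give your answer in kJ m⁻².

Q: 297100 × 0.2 = 59420 kJ m⁻²
R: 59420 × 0.09 = 5347.8 kJ m⁻²
S: 5347.8 × 0.2 = 1069.56 kJ m⁻²

1069.56 kJ m⁻²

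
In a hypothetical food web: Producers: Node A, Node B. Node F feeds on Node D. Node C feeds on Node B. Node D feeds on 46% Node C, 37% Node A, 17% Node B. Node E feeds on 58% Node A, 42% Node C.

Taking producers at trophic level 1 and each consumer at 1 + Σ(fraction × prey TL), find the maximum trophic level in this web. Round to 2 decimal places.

Node C: 1 + 1 = 2
Node D: 1 + (0.46×2 + 0.37×1 + 0.17×1) = 2.46
Node E: 1 + (0.58×1 + 0.42×2) = 2.42
Node F: 1 + 2.46 = 3.46

3.46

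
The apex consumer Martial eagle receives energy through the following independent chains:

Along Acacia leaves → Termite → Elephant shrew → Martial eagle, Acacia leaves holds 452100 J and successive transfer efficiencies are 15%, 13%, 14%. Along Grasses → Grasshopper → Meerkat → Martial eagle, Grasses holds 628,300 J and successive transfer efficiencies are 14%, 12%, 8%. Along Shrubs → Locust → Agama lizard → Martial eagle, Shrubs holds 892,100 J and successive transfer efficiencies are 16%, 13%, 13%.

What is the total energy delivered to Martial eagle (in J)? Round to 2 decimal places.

4490.91 J

Via Acacia leaves: 452100 × 0.15 × 0.13 × 0.14 = 1234.233 J
Via Grasses: 628300 × 0.14 × 0.12 × 0.08 = 844.4352 J
Via Shrubs: 892100 × 0.16 × 0.13 × 0.13 = 2412.2384 J
Total at Martial eagle: 1234.233 + 844.4352 + 2412.2384 = 4490.9066 J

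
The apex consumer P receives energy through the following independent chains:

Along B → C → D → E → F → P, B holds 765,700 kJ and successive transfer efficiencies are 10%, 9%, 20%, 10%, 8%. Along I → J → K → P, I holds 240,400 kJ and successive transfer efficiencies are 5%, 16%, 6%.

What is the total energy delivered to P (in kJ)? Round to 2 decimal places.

Via B: 765700 × 0.1 × 0.09 × 0.2 × 0.1 × 0.08 = 11.02608 kJ
Via I: 240400 × 0.05 × 0.16 × 0.06 = 115.392 kJ
Total at P: 11.02608 + 115.392 = 126.41808 kJ

126.42 kJ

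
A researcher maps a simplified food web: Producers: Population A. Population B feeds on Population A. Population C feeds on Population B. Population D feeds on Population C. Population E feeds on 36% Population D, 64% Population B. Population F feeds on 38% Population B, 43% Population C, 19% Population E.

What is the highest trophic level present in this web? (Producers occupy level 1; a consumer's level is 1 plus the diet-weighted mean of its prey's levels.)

Population B: 1 + 1 = 2
Population C: 1 + 2 = 3
Population D: 1 + 3 = 4
Population E: 1 + (0.36×4 + 0.64×2) = 3.72
Population F: 1 + (0.38×2 + 0.43×3 + 0.19×3.72) = 3.7568

4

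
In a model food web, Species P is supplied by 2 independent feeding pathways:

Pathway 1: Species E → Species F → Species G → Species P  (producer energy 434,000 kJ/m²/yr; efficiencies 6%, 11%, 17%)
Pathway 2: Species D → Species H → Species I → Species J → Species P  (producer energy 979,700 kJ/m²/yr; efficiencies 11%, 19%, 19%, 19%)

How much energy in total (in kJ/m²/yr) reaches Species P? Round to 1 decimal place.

Pathway 1: 434000 × 0.06 × 0.11 × 0.17 = 486.948 kJ/m²/yr
Pathway 2: 979700 × 0.11 × 0.19 × 0.19 × 0.19 = 739.173853 kJ/m²/yr
Total at Species P: 486.948 + 739.173853 = 1226.121853 kJ/m²/yr

1226.1 kJ/m²/yr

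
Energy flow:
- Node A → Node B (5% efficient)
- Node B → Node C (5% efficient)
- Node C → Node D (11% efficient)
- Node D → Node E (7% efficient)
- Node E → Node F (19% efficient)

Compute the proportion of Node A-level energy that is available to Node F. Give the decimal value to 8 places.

0.00000366

Product of link efficiencies: 0.05 × 0.05 × 0.11 × 0.07 × 0.19 = 0.0000036575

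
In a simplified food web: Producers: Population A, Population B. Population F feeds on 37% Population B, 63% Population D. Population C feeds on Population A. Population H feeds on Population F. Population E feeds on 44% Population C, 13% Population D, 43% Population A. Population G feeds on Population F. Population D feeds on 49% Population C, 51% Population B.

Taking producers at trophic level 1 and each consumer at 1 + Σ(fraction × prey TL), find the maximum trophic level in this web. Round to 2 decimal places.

3.94

Population C: 1 + 1 = 2
Population D: 1 + (0.49×2 + 0.51×1) = 2.49
Population E: 1 + (0.44×2 + 0.13×2.49 + 0.43×1) = 2.6337
Population F: 1 + (0.37×1 + 0.63×2.49) = 2.9387
Population G: 1 + 2.9387 = 3.9387
Population H: 1 + 2.9387 = 3.9387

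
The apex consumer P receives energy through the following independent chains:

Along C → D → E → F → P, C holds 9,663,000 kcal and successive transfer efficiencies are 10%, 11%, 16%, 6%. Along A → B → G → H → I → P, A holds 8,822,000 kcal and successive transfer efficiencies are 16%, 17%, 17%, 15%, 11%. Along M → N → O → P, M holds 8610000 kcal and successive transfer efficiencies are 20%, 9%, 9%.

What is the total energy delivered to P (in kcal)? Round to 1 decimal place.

Via C: 9663000 × 0.1 × 0.11 × 0.16 × 0.06 = 1020.4128 kcal
Via A: 8822000 × 0.16 × 0.17 × 0.17 × 0.15 × 0.11 = 673.083312 kcal
Via M: 8610000 × 0.2 × 0.09 × 0.09 = 13948.2 kcal
Total at P: 1020.4128 + 673.083312 + 13948.2 = 15641.696112 kcal

15641.7 kcal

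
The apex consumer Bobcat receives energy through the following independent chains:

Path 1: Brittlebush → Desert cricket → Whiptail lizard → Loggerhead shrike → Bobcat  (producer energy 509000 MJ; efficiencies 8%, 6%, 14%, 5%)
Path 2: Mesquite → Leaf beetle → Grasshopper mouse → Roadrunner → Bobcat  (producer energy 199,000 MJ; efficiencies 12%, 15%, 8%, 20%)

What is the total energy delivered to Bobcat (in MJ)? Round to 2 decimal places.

Path 1: 509000 × 0.08 × 0.06 × 0.14 × 0.05 = 17.1024 MJ
Path 2: 199000 × 0.12 × 0.15 × 0.08 × 0.2 = 57.312 MJ
Total at Bobcat: 17.1024 + 57.312 = 74.4144 MJ

74.41 MJ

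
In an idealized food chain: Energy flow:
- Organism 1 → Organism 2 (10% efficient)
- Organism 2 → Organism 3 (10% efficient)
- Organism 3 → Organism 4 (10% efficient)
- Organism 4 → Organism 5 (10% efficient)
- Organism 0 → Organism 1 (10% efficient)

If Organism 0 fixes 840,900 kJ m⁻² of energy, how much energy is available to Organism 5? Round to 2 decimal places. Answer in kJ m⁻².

Organism 1: 840900 × 0.1 = 84090 kJ m⁻²
Organism 2: 84090 × 0.1 = 8409 kJ m⁻²
Organism 3: 8409 × 0.1 = 840.9 kJ m⁻²
Organism 4: 840.9 × 0.1 = 84.09 kJ m⁻²
Organism 5: 84.09 × 0.1 = 8.409 kJ m⁻²

8.41 kJ m⁻²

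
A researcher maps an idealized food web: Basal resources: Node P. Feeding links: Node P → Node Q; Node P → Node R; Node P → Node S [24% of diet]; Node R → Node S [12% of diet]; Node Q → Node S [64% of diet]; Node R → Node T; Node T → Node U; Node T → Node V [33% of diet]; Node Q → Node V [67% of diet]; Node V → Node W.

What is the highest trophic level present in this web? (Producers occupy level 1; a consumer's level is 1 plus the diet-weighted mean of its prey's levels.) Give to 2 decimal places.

Node Q: 1 + 1 = 2
Node R: 1 + 1 = 2
Node S: 1 + (0.24×1 + 0.12×2 + 0.64×2) = 2.76
Node T: 1 + 2 = 3
Node U: 1 + 3 = 4
Node V: 1 + (0.33×3 + 0.67×2) = 3.33
Node W: 1 + 3.33 = 4.33

4.33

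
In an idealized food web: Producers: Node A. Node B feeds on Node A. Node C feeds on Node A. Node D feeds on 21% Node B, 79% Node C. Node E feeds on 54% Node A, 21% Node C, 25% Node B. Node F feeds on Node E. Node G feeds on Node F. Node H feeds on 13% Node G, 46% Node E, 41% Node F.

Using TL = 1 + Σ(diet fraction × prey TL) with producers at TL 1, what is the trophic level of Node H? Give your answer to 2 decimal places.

4.13

Node B: 1 + 1 = 2
Node C: 1 + 1 = 2
Node D: 1 + (0.21×2 + 0.79×2) = 3
Node E: 1 + (0.54×1 + 0.21×2 + 0.25×2) = 2.46
Node F: 1 + 2.46 = 3.46
Node G: 1 + 3.46 = 4.46
Node H: 1 + (0.13×4.46 + 0.46×2.46 + 0.41×3.46) = 4.13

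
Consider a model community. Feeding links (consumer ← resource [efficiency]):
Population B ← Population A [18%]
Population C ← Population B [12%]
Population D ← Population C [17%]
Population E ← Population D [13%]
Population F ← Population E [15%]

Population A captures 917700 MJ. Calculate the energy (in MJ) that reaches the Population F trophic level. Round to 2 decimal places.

Population B: 917700 × 0.18 = 165186 MJ
Population C: 165186 × 0.12 = 19822.32 MJ
Population D: 19822.32 × 0.17 = 3369.7944 MJ
Population E: 3369.7944 × 0.13 = 438.073272 MJ
Population F: 438.073272 × 0.15 = 65.7109908 MJ

65.71 MJ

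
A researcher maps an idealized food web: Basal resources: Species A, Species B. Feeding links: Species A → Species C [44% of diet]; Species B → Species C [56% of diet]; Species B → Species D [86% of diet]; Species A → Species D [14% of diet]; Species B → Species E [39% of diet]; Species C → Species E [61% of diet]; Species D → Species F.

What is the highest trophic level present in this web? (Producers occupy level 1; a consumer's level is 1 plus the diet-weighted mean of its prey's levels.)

3

Species C: 1 + (0.44×1 + 0.56×1) = 2
Species D: 1 + (0.86×1 + 0.14×1) = 2
Species E: 1 + (0.39×1 + 0.61×2) = 2.61
Species F: 1 + 2 = 3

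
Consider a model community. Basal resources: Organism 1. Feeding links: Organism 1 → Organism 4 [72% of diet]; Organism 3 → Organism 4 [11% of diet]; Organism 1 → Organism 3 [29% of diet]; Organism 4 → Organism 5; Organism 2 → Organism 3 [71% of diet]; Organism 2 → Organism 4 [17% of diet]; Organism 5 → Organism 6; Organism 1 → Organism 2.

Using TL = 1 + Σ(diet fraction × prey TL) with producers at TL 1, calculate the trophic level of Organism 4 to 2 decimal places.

Organism 2: 1 + 1 = 2
Organism 3: 1 + (0.71×2 + 0.29×1) = 2.71
Organism 4: 1 + (0.11×2.71 + 0.17×2 + 0.72×1) = 2.3581
Organism 5: 1 + 2.3581 = 3.3581
Organism 6: 1 + 3.3581 = 4.3581

2.36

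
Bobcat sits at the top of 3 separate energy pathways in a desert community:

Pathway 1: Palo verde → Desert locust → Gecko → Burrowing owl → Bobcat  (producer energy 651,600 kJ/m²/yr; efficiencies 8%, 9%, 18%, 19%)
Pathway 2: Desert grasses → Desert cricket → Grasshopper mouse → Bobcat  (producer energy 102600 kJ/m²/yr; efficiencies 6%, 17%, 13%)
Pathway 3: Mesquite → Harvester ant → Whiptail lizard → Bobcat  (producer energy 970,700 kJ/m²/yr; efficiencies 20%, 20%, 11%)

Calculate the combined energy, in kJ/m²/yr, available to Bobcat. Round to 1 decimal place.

4567.6 kJ/m²/yr

Pathway 1: 651600 × 0.08 × 0.09 × 0.18 × 0.19 = 160.449984 kJ/m²/yr
Pathway 2: 102600 × 0.06 × 0.17 × 0.13 = 136.0476 kJ/m²/yr
Pathway 3: 970700 × 0.2 × 0.2 × 0.11 = 4271.08 kJ/m²/yr
Total at Bobcat: 160.449984 + 136.0476 + 4271.08 = 4567.577584 kJ/m²/yr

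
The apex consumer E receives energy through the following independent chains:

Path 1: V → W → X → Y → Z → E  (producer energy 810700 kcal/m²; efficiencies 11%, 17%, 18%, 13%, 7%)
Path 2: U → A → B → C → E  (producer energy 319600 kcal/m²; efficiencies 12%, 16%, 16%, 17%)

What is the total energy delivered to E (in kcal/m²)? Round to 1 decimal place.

Path 1: 810700 × 0.11 × 0.17 × 0.18 × 0.13 × 0.07 = 24.83222742 kcal/m²
Path 2: 319600 × 0.12 × 0.16 × 0.16 × 0.17 = 166.907904 kcal/m²
Total at E: 24.83222742 + 166.907904 = 191.74013142 kcal/m²

191.7 kcal/m²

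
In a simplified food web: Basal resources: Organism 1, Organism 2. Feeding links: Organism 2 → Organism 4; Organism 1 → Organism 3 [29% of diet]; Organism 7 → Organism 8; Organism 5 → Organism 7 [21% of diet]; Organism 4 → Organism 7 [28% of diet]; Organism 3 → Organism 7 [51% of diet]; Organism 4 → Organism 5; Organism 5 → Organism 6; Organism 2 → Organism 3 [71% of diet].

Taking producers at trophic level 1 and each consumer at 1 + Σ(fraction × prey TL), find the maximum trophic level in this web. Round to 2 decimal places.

4.21

Organism 3: 1 + (0.71×1 + 0.29×1) = 2
Organism 4: 1 + 1 = 2
Organism 5: 1 + 2 = 3
Organism 6: 1 + 3 = 4
Organism 7: 1 + (0.51×2 + 0.28×2 + 0.21×3) = 3.21
Organism 8: 1 + 3.21 = 4.21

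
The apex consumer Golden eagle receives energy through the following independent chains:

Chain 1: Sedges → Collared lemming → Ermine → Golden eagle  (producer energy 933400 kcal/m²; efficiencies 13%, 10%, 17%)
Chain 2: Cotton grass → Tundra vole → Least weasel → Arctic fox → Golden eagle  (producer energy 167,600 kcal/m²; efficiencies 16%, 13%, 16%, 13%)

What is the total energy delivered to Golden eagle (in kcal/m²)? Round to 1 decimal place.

Chain 1: 933400 × 0.13 × 0.1 × 0.17 = 2062.814 kcal/m²
Chain 2: 167600 × 0.16 × 0.13 × 0.16 × 0.13 = 72.510464 kcal/m²
Total at Golden eagle: 2062.814 + 72.510464 = 2135.324464 kcal/m²

2135.3 kcal/m²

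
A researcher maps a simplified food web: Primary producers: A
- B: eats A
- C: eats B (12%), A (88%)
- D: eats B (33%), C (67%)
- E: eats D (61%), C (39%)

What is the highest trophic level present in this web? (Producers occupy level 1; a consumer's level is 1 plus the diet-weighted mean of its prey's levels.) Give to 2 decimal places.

3.71

B: 1 + 1 = 2
C: 1 + (0.12×2 + 0.88×1) = 2.12
D: 1 + (0.33×2 + 0.67×2.12) = 3.0804
E: 1 + (0.61×3.0804 + 0.39×2.12) = 3.705844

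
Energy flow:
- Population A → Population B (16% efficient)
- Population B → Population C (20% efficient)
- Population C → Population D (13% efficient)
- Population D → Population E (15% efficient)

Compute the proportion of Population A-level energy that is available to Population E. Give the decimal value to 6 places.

Product of link efficiencies: 0.16 × 0.2 × 0.13 × 0.15 = 0.000624

0.000624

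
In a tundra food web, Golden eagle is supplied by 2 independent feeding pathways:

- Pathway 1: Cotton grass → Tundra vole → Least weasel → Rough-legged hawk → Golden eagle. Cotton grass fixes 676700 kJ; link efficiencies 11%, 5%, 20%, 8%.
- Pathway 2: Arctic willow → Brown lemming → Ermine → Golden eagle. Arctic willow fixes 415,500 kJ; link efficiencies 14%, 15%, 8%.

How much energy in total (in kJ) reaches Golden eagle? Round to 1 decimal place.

757.6 kJ

Pathway 1: 676700 × 0.11 × 0.05 × 0.2 × 0.08 = 59.5496 kJ
Pathway 2: 415500 × 0.14 × 0.15 × 0.08 = 698.04 kJ
Total at Golden eagle: 59.5496 + 698.04 = 757.5896 kJ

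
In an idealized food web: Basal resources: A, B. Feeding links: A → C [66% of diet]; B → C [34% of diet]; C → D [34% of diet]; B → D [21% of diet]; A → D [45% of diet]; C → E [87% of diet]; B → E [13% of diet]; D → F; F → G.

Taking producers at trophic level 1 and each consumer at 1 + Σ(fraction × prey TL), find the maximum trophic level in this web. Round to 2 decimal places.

4.34

C: 1 + (0.66×1 + 0.34×1) = 2
D: 1 + (0.34×2 + 0.21×1 + 0.45×1) = 2.34
E: 1 + (0.87×2 + 0.13×1) = 2.87
F: 1 + 2.34 = 3.34
G: 1 + 3.34 = 4.34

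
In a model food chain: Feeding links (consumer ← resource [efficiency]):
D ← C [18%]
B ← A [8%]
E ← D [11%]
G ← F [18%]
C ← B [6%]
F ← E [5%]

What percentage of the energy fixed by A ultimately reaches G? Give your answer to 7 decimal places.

0.0000855%

Product of link efficiencies: 0.08 × 0.06 × 0.18 × 0.11 × 0.05 × 0.18 = 0.00000085536
As a percentage: 0.00000085536 × 100 = 0.0000855%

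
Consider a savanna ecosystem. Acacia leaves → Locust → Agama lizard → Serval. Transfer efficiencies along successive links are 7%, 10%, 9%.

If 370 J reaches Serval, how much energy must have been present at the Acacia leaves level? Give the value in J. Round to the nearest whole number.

587302 J

Cumulative transfer efficiency: 0.07 × 0.1 × 0.09 = 0.00063
Acacia leaves energy = 370 / 0.00063 = 587302 J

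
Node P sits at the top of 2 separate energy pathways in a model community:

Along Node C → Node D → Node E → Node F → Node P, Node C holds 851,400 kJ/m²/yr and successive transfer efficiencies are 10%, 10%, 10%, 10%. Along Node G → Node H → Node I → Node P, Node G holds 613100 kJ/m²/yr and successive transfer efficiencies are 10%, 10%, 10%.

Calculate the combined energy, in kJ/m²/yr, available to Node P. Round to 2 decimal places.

698.24 kJ/m²/yr

Via Node C: 851400 × 0.1 × 0.1 × 0.1 × 0.1 = 85.14 kJ/m²/yr
Via Node G: 613100 × 0.1 × 0.1 × 0.1 = 613.1 kJ/m²/yr
Total at Node P: 85.14 + 613.1 = 698.24 kJ/m²/yr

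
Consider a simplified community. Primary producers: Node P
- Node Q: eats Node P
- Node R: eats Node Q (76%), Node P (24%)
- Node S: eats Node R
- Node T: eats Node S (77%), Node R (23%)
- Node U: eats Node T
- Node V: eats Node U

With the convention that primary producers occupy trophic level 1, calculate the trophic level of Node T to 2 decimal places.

Node Q: 1 + 1 = 2
Node R: 1 + (0.76×2 + 0.24×1) = 2.76
Node S: 1 + 2.76 = 3.76
Node T: 1 + (0.77×3.76 + 0.23×2.76) = 4.53
Node U: 1 + 4.53 = 5.53
Node V: 1 + 5.53 = 6.53

4.53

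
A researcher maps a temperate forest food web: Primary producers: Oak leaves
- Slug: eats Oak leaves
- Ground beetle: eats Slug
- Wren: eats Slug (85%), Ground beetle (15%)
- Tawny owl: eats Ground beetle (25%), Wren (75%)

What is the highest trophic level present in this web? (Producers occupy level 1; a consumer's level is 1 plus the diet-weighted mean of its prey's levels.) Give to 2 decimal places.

4.11

Slug: 1 + 1 = 2
Ground beetle: 1 + 2 = 3
Wren: 1 + (0.85×2 + 0.15×3) = 3.15
Tawny owl: 1 + (0.25×3 + 0.75×3.15) = 4.1125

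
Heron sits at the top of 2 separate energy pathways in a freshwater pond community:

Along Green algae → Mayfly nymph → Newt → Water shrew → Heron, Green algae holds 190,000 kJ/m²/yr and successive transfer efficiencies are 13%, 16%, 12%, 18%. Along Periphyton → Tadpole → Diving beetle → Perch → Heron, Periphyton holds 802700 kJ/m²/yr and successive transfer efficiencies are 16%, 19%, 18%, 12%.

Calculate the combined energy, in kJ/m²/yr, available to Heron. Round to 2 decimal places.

612.45 kJ/m²/yr

Via Green algae: 190000 × 0.13 × 0.16 × 0.12 × 0.18 = 85.3632 kJ/m²/yr
Via Periphyton: 802700 × 0.16 × 0.19 × 0.18 × 0.12 = 527.084928 kJ/m²/yr
Total at Heron: 85.3632 + 527.084928 = 612.448128 kJ/m²/yr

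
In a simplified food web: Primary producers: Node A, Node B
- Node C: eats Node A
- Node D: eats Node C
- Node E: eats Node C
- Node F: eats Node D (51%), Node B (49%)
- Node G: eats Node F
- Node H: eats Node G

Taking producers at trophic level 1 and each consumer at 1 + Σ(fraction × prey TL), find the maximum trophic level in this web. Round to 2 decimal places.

5.02

Node C: 1 + 1 = 2
Node D: 1 + 2 = 3
Node E: 1 + 2 = 3
Node F: 1 + (0.51×3 + 0.49×1) = 3.02
Node G: 1 + 3.02 = 4.02
Node H: 1 + 4.02 = 5.02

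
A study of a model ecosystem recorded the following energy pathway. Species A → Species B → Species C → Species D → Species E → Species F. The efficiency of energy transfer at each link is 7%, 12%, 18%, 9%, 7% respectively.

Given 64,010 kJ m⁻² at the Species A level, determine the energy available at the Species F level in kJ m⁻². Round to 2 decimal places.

Species B: 64010 × 0.07 = 4480.7 kJ m⁻²
Species C: 4480.7 × 0.12 = 537.684 kJ m⁻²
Species D: 537.684 × 0.18 = 96.78312 kJ m⁻²
Species E: 96.78312 × 0.09 = 8.7104808 kJ m⁻²
Species F: 8.7104808 × 0.07 = 0.609733656 kJ m⁻²

0.61 kJ m⁻²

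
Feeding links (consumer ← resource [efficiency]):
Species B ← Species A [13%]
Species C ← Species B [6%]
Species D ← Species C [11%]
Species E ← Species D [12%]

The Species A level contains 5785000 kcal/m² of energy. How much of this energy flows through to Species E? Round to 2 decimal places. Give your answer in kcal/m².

Species B: 5785000 × 0.13 = 752050 kcal/m²
Species C: 752050 × 0.06 = 45123 kcal/m²
Species D: 45123 × 0.11 = 4963.53 kcal/m²
Species E: 4963.53 × 0.12 = 595.6236 kcal/m²

595.62 kcal/m²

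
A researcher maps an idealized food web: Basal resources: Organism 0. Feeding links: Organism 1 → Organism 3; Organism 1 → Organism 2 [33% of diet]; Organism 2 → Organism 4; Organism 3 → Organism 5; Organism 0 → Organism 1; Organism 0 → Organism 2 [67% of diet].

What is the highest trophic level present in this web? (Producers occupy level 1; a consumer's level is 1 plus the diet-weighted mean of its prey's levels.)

Organism 1: 1 + 1 = 2
Organism 2: 1 + (0.33×2 + 0.67×1) = 2.33
Organism 3: 1 + 2 = 3
Organism 4: 1 + 2.33 = 3.33
Organism 5: 1 + 3 = 4

4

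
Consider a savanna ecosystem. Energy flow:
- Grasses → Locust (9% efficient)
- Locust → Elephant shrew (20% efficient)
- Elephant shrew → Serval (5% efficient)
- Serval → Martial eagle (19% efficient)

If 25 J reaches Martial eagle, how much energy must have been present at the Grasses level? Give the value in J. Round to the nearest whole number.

146199 J

Cumulative transfer efficiency: 0.09 × 0.2 × 0.05 × 0.19 = 0.000171
Grasses energy = 25 / 0.000171 = 146199 J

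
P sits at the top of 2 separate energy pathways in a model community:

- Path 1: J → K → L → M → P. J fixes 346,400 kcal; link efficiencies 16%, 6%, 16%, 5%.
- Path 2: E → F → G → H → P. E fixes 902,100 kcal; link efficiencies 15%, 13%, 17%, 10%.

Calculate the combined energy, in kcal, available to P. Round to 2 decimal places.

325.65 kcal

Path 1: 346400 × 0.16 × 0.06 × 0.16 × 0.05 = 26.60352 kcal
Path 2: 902100 × 0.15 × 0.13 × 0.17 × 0.1 = 299.04615 kcal
Total at P: 26.60352 + 299.04615 = 325.64967 kcal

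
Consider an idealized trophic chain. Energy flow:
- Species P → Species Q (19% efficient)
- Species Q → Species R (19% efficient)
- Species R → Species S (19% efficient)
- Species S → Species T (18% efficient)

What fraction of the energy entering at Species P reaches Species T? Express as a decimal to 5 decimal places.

Product of link efficiencies: 0.19 × 0.19 × 0.19 × 0.18 = 0.00123462

0.00123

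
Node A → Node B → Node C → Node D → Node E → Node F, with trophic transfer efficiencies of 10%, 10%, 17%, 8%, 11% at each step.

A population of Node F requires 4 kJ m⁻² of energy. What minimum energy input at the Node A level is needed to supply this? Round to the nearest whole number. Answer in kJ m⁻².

267380 kJ m⁻²

Cumulative transfer efficiency: 0.1 × 0.1 × 0.17 × 0.08 × 0.11 = 0.00001496
Node A energy = 4 / 0.00001496 = 267380 kJ m⁻²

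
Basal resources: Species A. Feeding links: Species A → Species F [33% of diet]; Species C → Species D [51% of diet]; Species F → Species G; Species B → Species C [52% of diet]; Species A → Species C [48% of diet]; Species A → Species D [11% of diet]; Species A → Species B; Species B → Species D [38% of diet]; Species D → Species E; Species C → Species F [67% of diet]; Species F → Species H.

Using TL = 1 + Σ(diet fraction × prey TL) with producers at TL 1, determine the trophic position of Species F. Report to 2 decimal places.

3.02

Species B: 1 + 1 = 2
Species C: 1 + (0.48×1 + 0.52×2) = 2.52
Species D: 1 + (0.51×2.52 + 0.11×1 + 0.38×2) = 3.1552
Species E: 1 + 3.1552 = 4.1552
Species F: 1 + (0.33×1 + 0.67×2.52) = 3.0184
Species G: 1 + 3.0184 = 4.0184
Species H: 1 + 3.0184 = 4.0184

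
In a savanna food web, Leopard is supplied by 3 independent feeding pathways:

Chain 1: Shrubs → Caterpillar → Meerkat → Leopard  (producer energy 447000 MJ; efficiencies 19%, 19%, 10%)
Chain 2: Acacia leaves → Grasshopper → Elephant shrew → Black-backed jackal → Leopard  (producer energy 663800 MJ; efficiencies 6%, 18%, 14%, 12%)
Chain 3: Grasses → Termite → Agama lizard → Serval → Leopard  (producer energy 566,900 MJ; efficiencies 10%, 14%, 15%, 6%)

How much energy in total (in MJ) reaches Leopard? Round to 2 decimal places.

1805.54 MJ

Chain 1: 447000 × 0.19 × 0.19 × 0.1 = 1613.67 MJ
Chain 2: 663800 × 0.06 × 0.18 × 0.14 × 0.12 = 120.439872 MJ
Chain 3: 566900 × 0.1 × 0.14 × 0.15 × 0.06 = 71.4294 MJ
Total at Leopard: 1613.67 + 120.439872 + 71.4294 = 1805.539272 MJ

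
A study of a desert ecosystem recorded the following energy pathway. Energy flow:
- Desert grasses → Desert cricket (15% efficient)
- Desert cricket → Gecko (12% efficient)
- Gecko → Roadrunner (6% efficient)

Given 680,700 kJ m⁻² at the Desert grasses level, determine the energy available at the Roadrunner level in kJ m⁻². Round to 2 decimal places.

735.16 kJ m⁻²

Desert cricket: 680700 × 0.15 = 102105 kJ m⁻²
Gecko: 102105 × 0.12 = 12252.6 kJ m⁻²
Roadrunner: 12252.6 × 0.06 = 735.156 kJ m⁻²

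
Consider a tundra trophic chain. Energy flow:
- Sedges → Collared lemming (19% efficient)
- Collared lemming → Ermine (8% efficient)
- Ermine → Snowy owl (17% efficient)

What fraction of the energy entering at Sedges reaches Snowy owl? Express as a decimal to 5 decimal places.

0.00258

Product of link efficiencies: 0.19 × 0.08 × 0.17 = 0.002584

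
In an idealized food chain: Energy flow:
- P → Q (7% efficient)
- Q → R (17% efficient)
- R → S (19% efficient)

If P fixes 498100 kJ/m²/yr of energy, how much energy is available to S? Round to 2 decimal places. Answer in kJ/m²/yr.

Q: 498100 × 0.07 = 34867 kJ/m²/yr
R: 34867 × 0.17 = 5927.39 kJ/m²/yr
S: 5927.39 × 0.19 = 1126.2041 kJ/m²/yr

1126.20 kJ/m²/yr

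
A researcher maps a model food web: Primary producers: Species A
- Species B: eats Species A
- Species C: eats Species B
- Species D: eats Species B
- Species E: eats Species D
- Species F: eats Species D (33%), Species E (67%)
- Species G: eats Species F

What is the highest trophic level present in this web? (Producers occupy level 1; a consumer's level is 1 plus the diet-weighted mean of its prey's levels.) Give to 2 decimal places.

Species B: 1 + 1 = 2
Species C: 1 + 2 = 3
Species D: 1 + 2 = 3
Species E: 1 + 3 = 4
Species F: 1 + (0.33×3 + 0.67×4) = 4.67
Species G: 1 + 4.67 = 5.67

5.67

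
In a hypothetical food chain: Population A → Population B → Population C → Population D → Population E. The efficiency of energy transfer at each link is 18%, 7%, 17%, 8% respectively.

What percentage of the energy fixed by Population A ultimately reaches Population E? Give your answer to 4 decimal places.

0.0171%

Product of link efficiencies: 0.18 × 0.07 × 0.17 × 0.08 = 0.00017136
As a percentage: 0.00017136 × 100 = 0.0171%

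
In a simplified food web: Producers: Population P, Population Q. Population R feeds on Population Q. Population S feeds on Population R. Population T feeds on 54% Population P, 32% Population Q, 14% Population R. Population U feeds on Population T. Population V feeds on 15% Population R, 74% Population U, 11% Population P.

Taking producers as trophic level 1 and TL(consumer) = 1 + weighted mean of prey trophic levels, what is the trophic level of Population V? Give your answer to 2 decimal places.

Population R: 1 + 1 = 2
Population S: 1 + 2 = 3
Population T: 1 + (0.54×1 + 0.32×1 + 0.14×2) = 2.14
Population U: 1 + 2.14 = 3.14
Population V: 1 + (0.15×2 + 0.74×3.14 + 0.11×1) = 3.7336

3.73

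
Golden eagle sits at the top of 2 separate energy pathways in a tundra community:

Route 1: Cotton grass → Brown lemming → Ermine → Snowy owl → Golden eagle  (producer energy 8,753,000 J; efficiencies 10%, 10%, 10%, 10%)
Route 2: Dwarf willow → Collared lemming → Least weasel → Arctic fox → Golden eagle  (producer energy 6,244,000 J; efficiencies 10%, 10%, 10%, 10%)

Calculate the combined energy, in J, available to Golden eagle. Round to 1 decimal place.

Route 1: 8753000 × 0.1 × 0.1 × 0.1 × 0.1 = 875.3 J
Route 2: 6244000 × 0.1 × 0.1 × 0.1 × 0.1 = 624.4 J
Total at Golden eagle: 875.3 + 624.4 = 1499.7 J

1499.7 J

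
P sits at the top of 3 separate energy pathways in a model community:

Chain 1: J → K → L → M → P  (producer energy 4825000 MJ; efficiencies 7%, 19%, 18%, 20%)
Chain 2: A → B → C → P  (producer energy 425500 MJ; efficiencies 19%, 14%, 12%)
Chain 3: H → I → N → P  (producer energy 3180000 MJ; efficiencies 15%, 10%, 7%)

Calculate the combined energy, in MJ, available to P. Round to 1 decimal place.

Chain 1: 4825000 × 0.07 × 0.19 × 0.18 × 0.2 = 2310.21 MJ
Chain 2: 425500 × 0.19 × 0.14 × 0.12 = 1358.196 MJ
Chain 3: 3180000 × 0.15 × 0.1 × 0.07 = 3339 MJ
Total at P: 2310.21 + 1358.196 + 3339 = 7007.406 MJ

7007.4 MJ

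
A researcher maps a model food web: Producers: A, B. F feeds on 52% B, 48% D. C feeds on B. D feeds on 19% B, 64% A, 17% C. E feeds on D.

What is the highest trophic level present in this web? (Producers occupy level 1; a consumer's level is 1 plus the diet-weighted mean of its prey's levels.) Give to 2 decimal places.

C: 1 + 1 = 2
D: 1 + (0.19×1 + 0.64×1 + 0.17×2) = 2.17
E: 1 + 2.17 = 3.17
F: 1 + (0.52×1 + 0.48×2.17) = 2.5616

3.17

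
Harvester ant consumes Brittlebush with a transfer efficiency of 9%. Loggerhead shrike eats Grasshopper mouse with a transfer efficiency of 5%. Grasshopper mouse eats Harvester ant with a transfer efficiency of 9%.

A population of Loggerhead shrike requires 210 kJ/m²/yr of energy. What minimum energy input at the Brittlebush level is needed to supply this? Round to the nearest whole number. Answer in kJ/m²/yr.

518519 kJ/m²/yr

Cumulative transfer efficiency: 0.09 × 0.09 × 0.05 = 0.000405
Brittlebush energy = 210 / 0.000405 = 518519 kJ/m²/yr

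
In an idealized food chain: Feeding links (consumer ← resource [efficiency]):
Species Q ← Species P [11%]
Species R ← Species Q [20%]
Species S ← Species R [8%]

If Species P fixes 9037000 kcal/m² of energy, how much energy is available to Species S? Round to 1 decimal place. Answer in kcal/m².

Species Q: 9037000 × 0.11 = 994070 kcal/m²
Species R: 994070 × 0.2 = 198814 kcal/m²
Species S: 198814 × 0.08 = 15905.12 kcal/m²

15905.1 kcal/m²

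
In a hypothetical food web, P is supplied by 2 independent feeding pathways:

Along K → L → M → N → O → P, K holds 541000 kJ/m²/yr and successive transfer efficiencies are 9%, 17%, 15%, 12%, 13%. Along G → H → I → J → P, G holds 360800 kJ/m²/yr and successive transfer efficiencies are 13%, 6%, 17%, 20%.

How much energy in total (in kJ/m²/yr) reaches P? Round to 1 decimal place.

115.1 kJ/m²/yr

Via K: 541000 × 0.09 × 0.17 × 0.15 × 0.12 × 0.13 = 19.368882 kJ/m²/yr
Via G: 360800 × 0.13 × 0.06 × 0.17 × 0.2 = 95.68416 kJ/m²/yr
Total at P: 19.368882 + 95.68416 = 115.053042 kJ/m²/yr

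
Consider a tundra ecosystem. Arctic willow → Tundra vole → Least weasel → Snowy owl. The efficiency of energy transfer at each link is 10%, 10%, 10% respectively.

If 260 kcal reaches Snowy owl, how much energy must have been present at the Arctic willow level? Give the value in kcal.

260000 kcal

Cumulative transfer efficiency: 0.1 × 0.1 × 0.1 = 0.001
Arctic willow energy = 260 / 0.001 = 260000 kcal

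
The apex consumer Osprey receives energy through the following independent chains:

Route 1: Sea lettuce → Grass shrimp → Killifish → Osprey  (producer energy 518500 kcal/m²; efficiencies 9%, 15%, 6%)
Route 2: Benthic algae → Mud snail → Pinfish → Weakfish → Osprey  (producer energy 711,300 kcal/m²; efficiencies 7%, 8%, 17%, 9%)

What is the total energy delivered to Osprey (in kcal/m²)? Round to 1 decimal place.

480.9 kcal/m²

Route 1: 518500 × 0.09 × 0.15 × 0.06 = 419.985 kcal/m²
Route 2: 711300 × 0.07 × 0.08 × 0.17 × 0.09 = 60.944184 kcal/m²
Total at Osprey: 419.985 + 60.944184 = 480.929184 kcal/m²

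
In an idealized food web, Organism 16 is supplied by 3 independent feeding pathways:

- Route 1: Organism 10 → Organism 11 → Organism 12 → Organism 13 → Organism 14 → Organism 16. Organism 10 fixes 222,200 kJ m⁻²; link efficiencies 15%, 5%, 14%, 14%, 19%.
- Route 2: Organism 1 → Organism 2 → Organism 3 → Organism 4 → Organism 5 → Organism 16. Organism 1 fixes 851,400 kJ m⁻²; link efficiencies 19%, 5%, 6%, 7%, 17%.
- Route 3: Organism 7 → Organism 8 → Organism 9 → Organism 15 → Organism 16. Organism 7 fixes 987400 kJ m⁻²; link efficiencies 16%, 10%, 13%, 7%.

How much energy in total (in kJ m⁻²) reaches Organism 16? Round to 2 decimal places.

Route 1: 222200 × 0.15 × 0.05 × 0.14 × 0.14 × 0.19 = 6.206046 kJ m⁻²
Route 2: 851400 × 0.19 × 0.05 × 0.06 × 0.07 × 0.17 = 5.7750462 kJ m⁻²
Route 3: 987400 × 0.16 × 0.1 × 0.13 × 0.07 = 143.76544 kJ m⁻²
Total at Organism 16: 6.206046 + 5.7750462 + 143.76544 = 155.7465322 kJ m⁻²

155.75 kJ m⁻²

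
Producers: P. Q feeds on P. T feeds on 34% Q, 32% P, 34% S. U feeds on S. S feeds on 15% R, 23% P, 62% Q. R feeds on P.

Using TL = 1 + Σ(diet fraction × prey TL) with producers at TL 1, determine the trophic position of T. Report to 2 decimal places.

Q: 1 + 1 = 2
R: 1 + 1 = 2
S: 1 + (0.15×2 + 0.23×1 + 0.62×2) = 2.77
T: 1 + (0.34×2 + 0.32×1 + 0.34×2.77) = 2.9418
U: 1 + 2.77 = 3.77

2.94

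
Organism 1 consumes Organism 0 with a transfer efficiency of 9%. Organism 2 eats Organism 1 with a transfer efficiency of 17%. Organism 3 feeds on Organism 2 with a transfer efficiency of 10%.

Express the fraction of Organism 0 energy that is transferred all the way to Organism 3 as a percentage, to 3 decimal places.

0.153%

Product of link efficiencies: 0.09 × 0.17 × 0.1 = 0.00153
As a percentage: 0.00153 × 100 = 0.153%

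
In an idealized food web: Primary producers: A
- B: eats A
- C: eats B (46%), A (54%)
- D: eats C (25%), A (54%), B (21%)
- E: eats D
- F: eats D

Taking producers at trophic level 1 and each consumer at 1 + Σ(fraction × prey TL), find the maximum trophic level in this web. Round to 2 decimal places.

3.58

B: 1 + 1 = 2
C: 1 + (0.46×2 + 0.54×1) = 2.46
D: 1 + (0.25×2.46 + 0.54×1 + 0.21×2) = 2.575
E: 1 + 2.575 = 3.575
F: 1 + 2.575 = 3.575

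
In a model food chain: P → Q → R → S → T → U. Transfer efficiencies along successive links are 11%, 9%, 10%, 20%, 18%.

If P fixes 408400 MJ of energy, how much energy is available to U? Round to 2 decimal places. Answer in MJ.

14.56 MJ

Q: 408400 × 0.11 = 44924 MJ
R: 44924 × 0.09 = 4043.16 MJ
S: 4043.16 × 0.1 = 404.316 MJ
T: 404.316 × 0.2 = 80.8632 MJ
U: 80.8632 × 0.18 = 14.555376 MJ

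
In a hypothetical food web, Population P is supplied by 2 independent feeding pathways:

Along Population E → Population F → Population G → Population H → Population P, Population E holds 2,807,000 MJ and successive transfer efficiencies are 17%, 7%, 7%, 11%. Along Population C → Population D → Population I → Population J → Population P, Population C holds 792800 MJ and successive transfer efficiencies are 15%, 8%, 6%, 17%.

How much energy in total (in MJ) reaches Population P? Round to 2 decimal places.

Via Population E: 2807000 × 0.17 × 0.07 × 0.07 × 0.11 = 257.20541 MJ
Via Population C: 792800 × 0.15 × 0.08 × 0.06 × 0.17 = 97.03872 MJ
Total at Population P: 257.20541 + 97.03872 = 354.24413 MJ

354.24 MJ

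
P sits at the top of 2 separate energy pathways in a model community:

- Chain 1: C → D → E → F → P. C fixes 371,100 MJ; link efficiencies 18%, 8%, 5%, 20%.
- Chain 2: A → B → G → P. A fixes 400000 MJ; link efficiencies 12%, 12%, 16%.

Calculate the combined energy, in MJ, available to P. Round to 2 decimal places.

Chain 1: 371100 × 0.18 × 0.08 × 0.05 × 0.2 = 53.4384 MJ
Chain 2: 400000 × 0.12 × 0.12 × 0.16 = 921.6 MJ
Total at P: 53.4384 + 921.6 = 975.0384 MJ

975.04 MJ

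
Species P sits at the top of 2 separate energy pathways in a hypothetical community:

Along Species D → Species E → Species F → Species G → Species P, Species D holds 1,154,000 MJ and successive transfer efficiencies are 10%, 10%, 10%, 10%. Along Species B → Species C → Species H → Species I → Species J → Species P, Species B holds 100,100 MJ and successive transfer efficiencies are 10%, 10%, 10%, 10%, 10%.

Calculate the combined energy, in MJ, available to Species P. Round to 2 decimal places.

Via Species D: 1154000 × 0.1 × 0.1 × 0.1 × 0.1 = 115.4 MJ
Via Species B: 100100 × 0.1 × 0.1 × 0.1 × 0.1 × 0.1 = 1.001 MJ
Total at Species P: 115.4 + 1.001 = 116.401 MJ

116.40 MJ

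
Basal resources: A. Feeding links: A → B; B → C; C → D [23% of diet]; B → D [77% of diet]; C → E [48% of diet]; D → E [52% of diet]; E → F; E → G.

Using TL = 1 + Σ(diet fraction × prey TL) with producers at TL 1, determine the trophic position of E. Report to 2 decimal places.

4.12

B: 1 + 1 = 2
C: 1 + 2 = 3
D: 1 + (0.23×3 + 0.77×2) = 3.23
E: 1 + (0.48×3 + 0.52×3.23) = 4.1196
F: 1 + 4.1196 = 5.1196
G: 1 + 4.1196 = 5.1196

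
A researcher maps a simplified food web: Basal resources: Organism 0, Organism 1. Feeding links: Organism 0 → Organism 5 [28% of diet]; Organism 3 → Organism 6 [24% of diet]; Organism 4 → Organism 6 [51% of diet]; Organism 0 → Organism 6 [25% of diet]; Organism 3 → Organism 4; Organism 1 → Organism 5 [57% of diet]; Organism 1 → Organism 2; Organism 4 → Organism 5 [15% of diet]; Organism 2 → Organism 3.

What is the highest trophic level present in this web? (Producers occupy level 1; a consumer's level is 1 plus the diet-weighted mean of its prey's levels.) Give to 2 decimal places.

4.01

Organism 2: 1 + 1 = 2
Organism 3: 1 + 2 = 3
Organism 4: 1 + 3 = 4
Organism 5: 1 + (0.15×4 + 0.28×1 + 0.57×1) = 2.45
Organism 6: 1 + (0.24×3 + 0.25×1 + 0.51×4) = 4.01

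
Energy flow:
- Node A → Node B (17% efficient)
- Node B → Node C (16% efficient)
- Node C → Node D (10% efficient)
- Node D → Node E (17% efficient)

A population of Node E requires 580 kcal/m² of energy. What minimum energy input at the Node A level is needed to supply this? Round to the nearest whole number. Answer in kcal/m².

Cumulative transfer efficiency: 0.17 × 0.16 × 0.1 × 0.17 = 0.0004624
Node A energy = 580 / 0.0004624 = 1254325 kcal/m²

1254325 kcal/m²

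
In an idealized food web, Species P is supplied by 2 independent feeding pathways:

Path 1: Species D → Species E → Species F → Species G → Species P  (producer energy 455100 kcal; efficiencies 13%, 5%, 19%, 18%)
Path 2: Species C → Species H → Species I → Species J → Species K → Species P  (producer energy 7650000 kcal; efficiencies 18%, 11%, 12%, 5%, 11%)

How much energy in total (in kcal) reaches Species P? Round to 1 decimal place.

Path 1: 455100 × 0.13 × 0.05 × 0.19 × 0.18 = 101.16873 kcal
Path 2: 7650000 × 0.18 × 0.11 × 0.12 × 0.05 × 0.11 = 99.9702 kcal
Total at Species P: 101.16873 + 99.9702 = 201.13893 kcal

201.1 kcal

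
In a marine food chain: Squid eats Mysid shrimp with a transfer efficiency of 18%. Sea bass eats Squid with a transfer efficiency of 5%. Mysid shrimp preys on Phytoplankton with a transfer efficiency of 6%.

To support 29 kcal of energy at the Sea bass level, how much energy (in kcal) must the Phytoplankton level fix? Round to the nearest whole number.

53704 kcal

Cumulative transfer efficiency: 0.06 × 0.18 × 0.05 = 0.00054
Phytoplankton energy = 29 / 0.00054 = 53704 kcal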